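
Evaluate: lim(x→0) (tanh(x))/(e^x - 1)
This is a 0/0 indeterminate form.

Apply L'Hôpital's rule: differentiate numerator and denominator separately.
  f(x) = tanh(x)   ⇒   f'(x) = 1 - tanh(x)^2
  g(x) = e^(x) - 1   ⇒   g'(x) = e^(x)
  lim(x→0) f'(x)/g'(x) = lim(x→0) (1 - tanh(x)^2)/(e^(x))
  = 1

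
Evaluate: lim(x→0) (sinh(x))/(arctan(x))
This is a 0/0 indeterminate form.

Apply L'Hôpital's rule: differentiate numerator and denominator separately.
  f(x) = sinh(x)   ⇒   f'(x) = cosh(x)
  g(x) = atan(x)   ⇒   g'(x) = 1/(x^2 + 1)
  lim(x→0) f'(x)/g'(x) = lim(x→0) (cosh(x))/(1/(x^2 + 1))
  = 1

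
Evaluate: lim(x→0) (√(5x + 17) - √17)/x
This is a standard limit.

Factor or rationalize the expression:
  lim(x→0) (√(5x + 17) - √17)/x = 5·sqrt(17)/34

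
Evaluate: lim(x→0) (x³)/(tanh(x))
This is a 0/0 indeterminate form.

Apply L'Hôpital's rule: differentiate numerator and denominator separately.
  f(x) = x^3   ⇒   f'(x) = 3·x^2
  g(x) = tanh(x)   ⇒   g'(x) = 1 - tanh(x)^2
  lim(x→0) f'(x)/g'(x) = lim(x→0) (3·x^2)/(1 - tanh(x)^2)
  = 0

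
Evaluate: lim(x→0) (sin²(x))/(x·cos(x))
This is a 0/0 indeterminate form.

Apply L'Hôpital's rule: differentiate numerator and denominator separately.
  f(x) = sin(x)^2   ⇒   f'(x) = 2·sin(x)·cos(x)
  g(x) = x·cos(x)   ⇒   g'(x) = -x·sin(x) + cos(x)
  lim(x→0) f'(x)/g'(x) = lim(x→0) (2·sin(x)·cos(x))/(-x·sin(x) + cos(x))
  = 0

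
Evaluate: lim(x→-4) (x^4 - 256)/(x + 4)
This is a standard limit.

Factor or rationalize the expression:
  lim(x→-4) (x^4 - 256)/(x + 4) = -256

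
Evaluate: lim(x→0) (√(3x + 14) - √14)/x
This is a standard limit.

Factor or rationalize the expression:
  lim(x→0) (√(3x + 14) - √14)/x = 3·sqrt(14)/28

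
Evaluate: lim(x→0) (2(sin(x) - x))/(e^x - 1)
This is a 0/0 indeterminate form.

Apply L'Hôpital's rule: differentiate numerator and denominator separately.
  f(x) = -2·x + 2·sin(x)   ⇒   f'(x) = 2·cos(x) - 2
  g(x) = e^(x) - 1   ⇒   g'(x) = e^(x)
  lim(x→0) f'(x)/g'(x) = lim(x→0) (2·cos(x) - 2)/(e^(x))
  = 0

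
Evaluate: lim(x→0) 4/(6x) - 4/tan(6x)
This is an ∞-∞ indeterminate form.

Combine fractions or rationalize to convert ∞-∞ to 0/0 form:
  lim(x→0) 4/(6x) - 4/tan(6x) = 0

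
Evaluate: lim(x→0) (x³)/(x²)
This is a 0/0 indeterminate form.

Apply L'Hôpital's rule: differentiate numerator and denominator separately.
  f(x) = x^3   ⇒   f'(x) = 3·x^2
  g(x) = x^2   ⇒   g'(x) = 2·x
  lim(x→0) f'(x)/g'(x) = lim(x→0) (3·x^2)/(2·x)
  = 0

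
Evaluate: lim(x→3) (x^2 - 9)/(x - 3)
This is a standard limit.

Factor or rationalize the expression:
  lim(x→3) (x^2 - 9)/(x - 3) = 6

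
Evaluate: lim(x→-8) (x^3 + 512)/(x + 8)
This is a standard limit.

Factor or rationalize the expression:
  lim(x→-8) (x^3 + 512)/(x + 8) = 192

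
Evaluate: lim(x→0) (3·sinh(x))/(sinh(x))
This is a 0/0 indeterminate form.

Apply L'Hôpital's rule: differentiate numerator and denominator separately.
  f(x) = 3·sinh(x)   ⇒   f'(x) = 3·cosh(x)
  g(x) = sinh(x)   ⇒   g'(x) = cosh(x)
  lim(x→0) f'(x)/g'(x) = lim(x→0) (3·cosh(x))/(cosh(x))
  = 3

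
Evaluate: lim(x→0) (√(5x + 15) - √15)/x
This is a standard limit.

Factor or rationalize the expression:
  lim(x→0) (√(5x + 15) - √15)/x = sqrt(15)/6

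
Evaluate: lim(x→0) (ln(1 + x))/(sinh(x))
This is a 0/0 indeterminate form.

Apply L'Hôpital's rule: differentiate numerator and denominator separately.
  f(x) = ln(x + 1)   ⇒   f'(x) = 1/(x + 1)
  g(x) = sinh(x)   ⇒   g'(x) = cosh(x)
  lim(x→0) f'(x)/g'(x) = lim(x→0) (1/(x + 1))/(cosh(x))
  = 1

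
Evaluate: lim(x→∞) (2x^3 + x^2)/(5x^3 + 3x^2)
This is an ∞/∞ indeterminate form.

Apply L'Hôpital's rule: differentiate numerator and denominator separately.
  f(x) = 2·x^3 + x^2   ⇒   f'(x) = 6·x^2 + 2·x
  g(x) = 5·x^3 + 3·x^2   ⇒   g'(x) = 15·x^2 + 6·x
  lim(x→∞) f'(x)/g'(x) = lim(x→∞) (6·x^2 + 2·x)/(15·x^2 + 6·x)
  = 2/5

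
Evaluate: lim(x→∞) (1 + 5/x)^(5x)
This is an exponential indeterminate form.

For exponential indeterminate forms, take the natural log:
  Let L = lim(x→∞) (1 + 5/x)^(5x)
  Then ln(L) = lim(x→∞) [exponent × ln(base)]
  Evaluate using L'Hôpital or standard limits, then exponentiate.
  L = e^(25)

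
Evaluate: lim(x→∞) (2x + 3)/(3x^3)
This is an ∞/∞ indeterminate form.

Apply L'Hôpital's rule: differentiate numerator and denominator separately.
  f(x) = 2·x + 3   ⇒   f'(x) = 2
  g(x) = 3·x^3   ⇒   g'(x) = 9·x^2
  lim(x→∞) f'(x)/g'(x) = lim(x→∞) (2)/(9·x^2)
  = 0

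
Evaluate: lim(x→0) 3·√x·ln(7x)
This is a 0·∞ indeterminate form.

Rewrite 0·∞ as a quotient (0/0 or ∞/∞ form), then apply L'Hôpital's rule:
  lim(x→0) 3·√x·ln(7x) = 0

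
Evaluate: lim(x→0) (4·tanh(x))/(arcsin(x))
This is a 0/0 indeterminate form.

Apply L'Hôpital's rule: differentiate numerator and denominator separately.
  f(x) = 4·tanh(x)   ⇒   f'(x) = 4 - 4·tanh(x)^2
  g(x) = asin(x)   ⇒   g'(x) = 1/sqrt(1 - x^2)
  lim(x→0) f'(x)/g'(x) = lim(x→0) (4 - 4·tanh(x)^2)/(1/sqrt(1 - x^2))
  = 4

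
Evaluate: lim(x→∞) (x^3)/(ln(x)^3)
This is an ∞/∞ indeterminate form.

Apply L'Hôpital's rule: differentiate numerator and denominator separately.
  f(x) = x^3   ⇒   f'(x) = 3·x^2
  g(x) = ln(x)^3   ⇒   g'(x) = 3·ln(x)^2/x
  lim(x→∞) f'(x)/g'(x) = lim(x→∞) (3·x^2)/(3·ln(x)^2/x)
  = ∞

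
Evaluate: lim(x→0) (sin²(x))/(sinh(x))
This is a 0/0 indeterminate form.

Apply L'Hôpital's rule: differentiate numerator and denominator separately.
  f(x) = sin(x)^2   ⇒   f'(x) = 2·sin(x)·cos(x)
  g(x) = sinh(x)   ⇒   g'(x) = cosh(x)
  lim(x→0) f'(x)/g'(x) = lim(x→0) (2·sin(x)·cos(x))/(cosh(x))
  = 0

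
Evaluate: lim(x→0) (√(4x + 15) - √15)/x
This is a standard limit.

Factor or rationalize the expression:
  lim(x→0) (√(4x + 15) - √15)/x = 2·sqrt(15)/15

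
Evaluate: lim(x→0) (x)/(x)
This is a 0/0 indeterminate form.

Apply L'Hôpital's rule: differentiate numerator and denominator separately.
  f(x) = x   ⇒   f'(x) = 1
  g(x) = x   ⇒   g'(x) = 1
  lim(x→0) f'(x)/g'(x) = lim(x→0) (1)/(1)
  = 1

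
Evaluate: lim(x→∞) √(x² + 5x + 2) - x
This is an ∞-∞ indeterminate form.

Combine fractions or rationalize to convert ∞-∞ to 0/0 form:
  lim(x→∞) √(x² + 5x + 2) - x = 5/2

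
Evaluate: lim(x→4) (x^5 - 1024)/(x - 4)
This is a standard limit.

Factor or rationalize the expression:
  lim(x→4) (x^5 - 1024)/(x - 4) = 1280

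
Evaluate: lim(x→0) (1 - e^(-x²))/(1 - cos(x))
This is a 0/0 indeterminate form.

Apply L'Hôpital's rule: differentiate numerator and denominator separately.
  f(x) = 1 - e^(-x^2)   ⇒   f'(x) = 2·x·e^(-x^2)
  g(x) = 1 - cos(x)   ⇒   g'(x) = sin(x)
  lim(x→0) f'(x)/g'(x) = lim(x→0) (2·x·e^(-x^2))/(sin(x))
  = 2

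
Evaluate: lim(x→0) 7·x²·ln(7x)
This is a 0·∞ indeterminate form.

Rewrite 0·∞ as a quotient (0/0 or ∞/∞ form), then apply L'Hôpital's rule:
  lim(x→0) 7·x²·ln(7x) = 0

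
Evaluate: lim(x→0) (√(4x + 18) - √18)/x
This is a standard limit.

Factor or rationalize the expression:
  lim(x→0) (√(4x + 18) - √18)/x = sqrt(2)/3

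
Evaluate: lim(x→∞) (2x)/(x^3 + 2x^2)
This is an ∞/∞ indeterminate form.

Apply L'Hôpital's rule: differentiate numerator and denominator separately.
  f(x) = 2·x   ⇒   f'(x) = 2
  g(x) = x^3 + 2·x^2   ⇒   g'(x) = 3·x^2 + 4·x
  lim(x→∞) f'(x)/g'(x) = lim(x→∞) (2)/(3·x^2 + 4·x)
  = 0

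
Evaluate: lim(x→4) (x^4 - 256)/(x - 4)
This is a standard limit.

Factor or rationalize the expression:
  lim(x→4) (x^4 - 256)/(x - 4) = 256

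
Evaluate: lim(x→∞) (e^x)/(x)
This is an ∞/∞ indeterminate form.

Apply L'Hôpital's rule: differentiate numerator and denominator separately.
  f(x) = e^(x)   ⇒   f'(x) = e^(x)
  g(x) = x   ⇒   g'(x) = 1
  lim(x→∞) f'(x)/g'(x) = lim(x→∞) (e^(x))/(1)
  = ∞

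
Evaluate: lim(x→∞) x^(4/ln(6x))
This is an exponential indeterminate form.

For exponential indeterminate forms, take the natural log:
  Let L = lim(x→∞) x^(4/ln(6x))
  Then ln(L) = lim(x→∞) [exponent × ln(base)]
  Evaluate using L'Hôpital or standard limits, then exponentiate.
  L = e^(4)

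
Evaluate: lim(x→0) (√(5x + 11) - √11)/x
This is a standard limit.

Factor or rationalize the expression:
  lim(x→0) (√(5x + 11) - √11)/x = 5·sqrt(11)/22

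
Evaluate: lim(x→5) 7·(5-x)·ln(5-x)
This is a 0·∞ indeterminate form.

Rewrite 0·∞ as a quotient (0/0 or ∞/∞ form), then apply L'Hôpital's rule:
  lim(x→5) 7·(5-x)·ln(5-x) = 0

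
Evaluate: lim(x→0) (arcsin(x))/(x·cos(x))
This is a 0/0 indeterminate form.

Apply L'Hôpital's rule: differentiate numerator and denominator separately.
  f(x) = asin(x)   ⇒   f'(x) = 1/sqrt(1 - x^2)
  g(x) = x·cos(x)   ⇒   g'(x) = -x·sin(x) + cos(x)
  lim(x→0) f'(x)/g'(x) = lim(x→0) (1/sqrt(1 - x^2))/(-x·sin(x) + cos(x))
  = 1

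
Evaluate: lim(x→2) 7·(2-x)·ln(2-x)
This is a 0·∞ indeterminate form.

Rewrite 0·∞ as a quotient (0/0 or ∞/∞ form), then apply L'Hôpital's rule:
  lim(x→2) 7·(2-x)·ln(2-x) = 0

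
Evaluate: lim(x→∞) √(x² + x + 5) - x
This is an ∞-∞ indeterminate form.

Combine fractions or rationalize to convert ∞-∞ to 0/0 form:
  lim(x→∞) √(x² + x + 5) - x = 1/2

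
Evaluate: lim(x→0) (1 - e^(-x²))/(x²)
This is a 0/0 indeterminate form.

Apply L'Hôpital's rule: differentiate numerator and denominator separately.
  f(x) = 1 - e^(-x^2)   ⇒   f'(x) = 2·x·e^(-x^2)
  g(x) = x^2   ⇒   g'(x) = 2·x
  lim(x→0) f'(x)/g'(x) = lim(x→0) (2·x·e^(-x^2))/(2·x)
  = 1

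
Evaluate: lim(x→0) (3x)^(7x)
This is an exponential indeterminate form.

For exponential indeterminate forms, take the natural log:
  Let L = lim(x→0) (3x)^(7x)
  Then ln(L) = lim(x→0) [exponent × ln(base)]
  Evaluate using L'Hôpital or standard limits, then exponentiate.
  L = 1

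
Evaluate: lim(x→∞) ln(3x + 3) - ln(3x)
This is an ∞-∞ indeterminate form.

Combine fractions or rationalize to convert ∞-∞ to 0/0 form:
  lim(x→∞) ln(3x + 3) - ln(3x) = 0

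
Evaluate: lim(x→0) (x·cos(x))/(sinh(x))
This is a 0/0 indeterminate form.

Apply L'Hôpital's rule: differentiate numerator and denominator separately.
  f(x) = x·cos(x)   ⇒   f'(x) = -x·sin(x) + cos(x)
  g(x) = sinh(x)   ⇒   g'(x) = cosh(x)
  lim(x→0) f'(x)/g'(x) = lim(x→0) (-x·sin(x) + cos(x))/(cosh(x))
  = 1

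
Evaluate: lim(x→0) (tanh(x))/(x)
This is a 0/0 indeterminate form.

Apply L'Hôpital's rule: differentiate numerator and denominator separately.
  f(x) = tanh(x)   ⇒   f'(x) = 1 - tanh(x)^2
  g(x) = x   ⇒   g'(x) = 1
  lim(x→0) f'(x)/g'(x) = lim(x→0) (1 - tanh(x)^2)/(1)
  = 1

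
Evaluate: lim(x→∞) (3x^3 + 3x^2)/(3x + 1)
This is an ∞/∞ indeterminate form.

Apply L'Hôpital's rule: differentiate numerator and denominator separately.
  f(x) = 3·x^3 + 3·x^2   ⇒   f'(x) = 9·x^2 + 6·x
  g(x) = 3·x + 1   ⇒   g'(x) = 3
  lim(x→∞) f'(x)/g'(x) = lim(x→∞) (9·x^2 + 6·x)/(3)
  = ∞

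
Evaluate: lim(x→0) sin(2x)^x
This is an exponential indeterminate form.

For exponential indeterminate forms, take the natural log:
  Let L = lim(x→0) sin(2x)^x
  Then ln(L) = lim(x→0) [exponent × ln(base)]
  Evaluate using L'Hôpital or standard limits, then exponentiate.
  L = 1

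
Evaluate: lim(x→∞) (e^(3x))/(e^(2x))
This is an ∞/∞ indeterminate form.

Apply L'Hôpital's rule: differentiate numerator and denominator separately.
  f(x) = e^(3·x)   ⇒   f'(x) = 3·e^(3·x)
  g(x) = e^(2·x)   ⇒   g'(x) = 2·e^(2·x)
  lim(x→∞) f'(x)/g'(x) = lim(x→∞) (3·e^(3·x))/(2·e^(2·x))
  = ∞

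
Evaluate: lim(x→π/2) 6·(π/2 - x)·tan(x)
This is a 0·∞ indeterminate form.

Rewrite 0·∞ as a quotient (0/0 or ∞/∞ form), then apply L'Hôpital's rule:
  lim(x→π/2) 6·(π/2 - x)·tan(x) = 6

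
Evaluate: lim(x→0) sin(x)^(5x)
This is an exponential indeterminate form.

For exponential indeterminate forms, take the natural log:
  Let L = lim(x→0) sin(x)^(5x)
  Then ln(L) = lim(x→0) [exponent × ln(base)]
  Evaluate using L'Hôpital or standard limits, then exponentiate.
  L = 1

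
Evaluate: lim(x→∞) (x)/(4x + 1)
This is an ∞/∞ indeterminate form.

Apply L'Hôpital's rule: differentiate numerator and denominator separately.
  f(x) = x   ⇒   f'(x) = 1
  g(x) = 4·x + 1   ⇒   g'(x) = 4
  lim(x→∞) f'(x)/g'(x) = lim(x→∞) (1)/(4)
  = 1/4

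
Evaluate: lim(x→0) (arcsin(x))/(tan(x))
This is a 0/0 indeterminate form.

Apply L'Hôpital's rule: differentiate numerator and denominator separately.
  f(x) = asin(x)   ⇒   f'(x) = 1/sqrt(1 - x^2)
  g(x) = tan(x)   ⇒   g'(x) = tan(x)^2 + 1
  lim(x→0) f'(x)/g'(x) = lim(x→0) (1/sqrt(1 - x^2))/(tan(x)^2 + 1)
  = 1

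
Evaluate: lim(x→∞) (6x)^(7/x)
This is an exponential indeterminate form.

For exponential indeterminate forms, take the natural log:
  Let L = lim(x→∞) (6x)^(7/x)
  Then ln(L) = lim(x→∞) [exponent × ln(base)]
  Evaluate using L'Hôpital or standard limits, then exponentiate.
  L = 1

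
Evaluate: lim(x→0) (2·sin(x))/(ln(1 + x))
This is a 0/0 indeterminate form.

Apply L'Hôpital's rule: differentiate numerator and denominator separately.
  f(x) = 2·sin(x)   ⇒   f'(x) = 2·cos(x)
  g(x) = ln(x + 1)   ⇒   g'(x) = 1/(x + 1)
  lim(x→0) f'(x)/g'(x) = lim(x→0) (2·cos(x))/(1/(x + 1))
  = 2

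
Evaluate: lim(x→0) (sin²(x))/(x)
This is a 0/0 indeterminate form.

Apply L'Hôpital's rule: differentiate numerator and denominator separately.
  f(x) = sin(x)^2   ⇒   f'(x) = 2·sin(x)·cos(x)
  g(x) = x   ⇒   g'(x) = 1
  lim(x→0) f'(x)/g'(x) = lim(x→0) (2·sin(x)·cos(x))/(1)
  = 0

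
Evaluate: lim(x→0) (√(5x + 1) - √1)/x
This is a standard limit.

Factor or rationalize the expression:
  lim(x→0) (√(5x + 1) - √1)/x = 5/2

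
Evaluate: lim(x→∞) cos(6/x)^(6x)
This is an exponential indeterminate form.

For exponential indeterminate forms, take the natural log:
  Let L = lim(x→∞) cos(6/x)^(6x)
  Then ln(L) = lim(x→∞) [exponent × ln(base)]
  Evaluate using L'Hôpital or standard limits, then exponentiate.
  L = 1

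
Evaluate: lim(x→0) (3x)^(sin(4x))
This is an exponential indeterminate form.

For exponential indeterminate forms, take the natural log:
  Let L = lim(x→0) (3x)^(sin(4x))
  Then ln(L) = lim(x→0) [exponent × ln(base)]
  Evaluate using L'Hôpital or standard limits, then exponentiate.
  L = 1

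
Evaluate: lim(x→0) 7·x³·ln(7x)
This is a 0·∞ indeterminate form.

Rewrite 0·∞ as a quotient (0/0 or ∞/∞ form), then apply L'Hôpital's rule:
  lim(x→0) 7·x³·ln(7x) = 0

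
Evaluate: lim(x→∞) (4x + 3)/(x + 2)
This is an ∞/∞ indeterminate form.

Apply L'Hôpital's rule: differentiate numerator and denominator separately.
  f(x) = 4·x + 3   ⇒   f'(x) = 4
  g(x) = x + 2   ⇒   g'(x) = 1
  lim(x→∞) f'(x)/g'(x) = lim(x→∞) (4)/(1)
  = 4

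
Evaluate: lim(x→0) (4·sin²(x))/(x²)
This is a 0/0 indeterminate form.

Apply L'Hôpital's rule: differentiate numerator and denominator separately.
  f(x) = 4·sin(x)^2   ⇒   f'(x) = 8·sin(x)·cos(x)
  g(x) = x^2   ⇒   g'(x) = 2·x
  lim(x→0) f'(x)/g'(x) = lim(x→0) (8·sin(x)·cos(x))/(2·x)
  = 4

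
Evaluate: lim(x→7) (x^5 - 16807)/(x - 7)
This is a standard limit.

Factor or rationalize the expression:
  lim(x→7) (x^5 - 16807)/(x - 7) = 12005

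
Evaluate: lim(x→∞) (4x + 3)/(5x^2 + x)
This is an ∞/∞ indeterminate form.

Apply L'Hôpital's rule: differentiate numerator and denominator separately.
  f(x) = 4·x + 3   ⇒   f'(x) = 4
  g(x) = 5·x^2 + x   ⇒   g'(x) = 10·x + 1
  lim(x→∞) f'(x)/g'(x) = lim(x→∞) (4)/(10·x + 1)
  = 0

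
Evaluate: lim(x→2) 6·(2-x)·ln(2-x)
This is a 0·∞ indeterminate form.

Rewrite 0·∞ as a quotient (0/0 or ∞/∞ form), then apply L'Hôpital's rule:
  lim(x→2) 6·(2-x)·ln(2-x) = 0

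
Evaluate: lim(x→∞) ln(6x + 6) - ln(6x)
This is an ∞-∞ indeterminate form.

Combine fractions or rationalize to convert ∞-∞ to 0/0 form:
  lim(x→∞) ln(6x + 6) - ln(6x) = 0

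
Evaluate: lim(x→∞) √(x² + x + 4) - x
This is an ∞-∞ indeterminate form.

Combine fractions or rationalize to convert ∞-∞ to 0/0 form:
  lim(x→∞) √(x² + x + 4) - x = 1/2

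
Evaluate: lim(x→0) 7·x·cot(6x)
This is a 0·∞ indeterminate form.

Rewrite 0·∞ as a quotient (0/0 or ∞/∞ form), then apply L'Hôpital's rule:
  lim(x→0) 7·x·cot(6x) = 7/6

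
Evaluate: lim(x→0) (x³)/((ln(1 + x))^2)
This is a 0/0 indeterminate form.

Apply L'Hôpital's rule: differentiate numerator and denominator separately.
  f(x) = x^3   ⇒   f'(x) = 3·x^2
  g(x) = ln(x + 1)^2   ⇒   g'(x) = 2·ln(x + 1)/(x + 1)
  lim(x→0) f'(x)/g'(x) = lim(x→0) (3·x^2)/(2·ln(x + 1)/(x + 1))
  = 0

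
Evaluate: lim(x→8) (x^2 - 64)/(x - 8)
This is a standard limit.

Factor or rationalize the expression:
  lim(x→8) (x^2 - 64)/(x - 8) = 16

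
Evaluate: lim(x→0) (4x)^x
This is an exponential indeterminate form.

For exponential indeterminate forms, take the natural log:
  Let L = lim(x→0) (4x)^x
  Then ln(L) = lim(x→0) [exponent × ln(base)]
  Evaluate using L'Hôpital or standard limits, then exponentiate.
  L = 1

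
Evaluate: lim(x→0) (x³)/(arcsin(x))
This is a 0/0 indeterminate form.

Apply L'Hôpital's rule: differentiate numerator and denominator separately.
  f(x) = x^3   ⇒   f'(x) = 3·x^2
  g(x) = asin(x)   ⇒   g'(x) = 1/sqrt(1 - x^2)
  lim(x→0) f'(x)/g'(x) = lim(x→0) (3·x^2)/(1/sqrt(1 - x^2))
  = 0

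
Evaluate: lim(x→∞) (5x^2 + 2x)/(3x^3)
This is an ∞/∞ indeterminate form.

Apply L'Hôpital's rule: differentiate numerator and denominator separately.
  f(x) = 5·x^2 + 2·x   ⇒   f'(x) = 10·x + 2
  g(x) = 3·x^3   ⇒   g'(x) = 9·x^2
  lim(x→∞) f'(x)/g'(x) = lim(x→∞) (10·x + 2)/(9·x^2)
  = 0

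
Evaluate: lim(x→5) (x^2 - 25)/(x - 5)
This is a standard limit.

Factor or rationalize the expression:
  lim(x→5) (x^2 - 25)/(x - 5) = 10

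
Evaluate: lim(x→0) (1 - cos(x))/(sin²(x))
This is a 0/0 indeterminate form.

Apply L'Hôpital's rule: differentiate numerator and denominator separately.
  f(x) = 1 - cos(x)   ⇒   f'(x) = sin(x)
  g(x) = sin(x)^2   ⇒   g'(x) = 2·sin(x)·cos(x)
  lim(x→0) f'(x)/g'(x) = lim(x→0) (sin(x))/(2·sin(x)·cos(x))
  = 1/2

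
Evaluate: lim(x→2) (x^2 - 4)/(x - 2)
This is a standard limit.

Factor or rationalize the expression:
  lim(x→2) (x^2 - 4)/(x - 2) = 4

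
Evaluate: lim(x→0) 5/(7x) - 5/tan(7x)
This is an ∞-∞ indeterminate form.

Combine fractions or rationalize to convert ∞-∞ to 0/0 form:
  lim(x→0) 5/(7x) - 5/tan(7x) = 0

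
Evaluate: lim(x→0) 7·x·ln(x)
This is a 0·∞ indeterminate form.

Rewrite 0·∞ as a quotient (0/0 or ∞/∞ form), then apply L'Hôpital's rule:
  lim(x→0) 7·x·ln(x) = 0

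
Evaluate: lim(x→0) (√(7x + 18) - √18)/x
This is a standard limit.

Factor or rationalize the expression:
  lim(x→0) (√(7x + 18) - √18)/x = 7·sqrt(2)/12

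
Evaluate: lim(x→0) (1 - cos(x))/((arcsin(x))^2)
This is a 0/0 indeterminate form.

Apply L'Hôpital's rule: differentiate numerator and denominator separately.
  f(x) = 1 - cos(x)   ⇒   f'(x) = sin(x)
  g(x) = asin(x)^2   ⇒   g'(x) = 2·asin(x)/sqrt(1 - x^2)
  lim(x→0) f'(x)/g'(x) = lim(x→0) (sin(x))/(2·asin(x)/sqrt(1 - x^2))
  = 1/2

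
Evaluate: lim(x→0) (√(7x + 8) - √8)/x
This is a standard limit.

Factor or rationalize the expression:
  lim(x→0) (√(7x + 8) - √8)/x = 7·sqrt(2)/8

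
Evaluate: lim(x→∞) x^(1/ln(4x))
This is an exponential indeterminate form.

For exponential indeterminate forms, take the natural log:
  Let L = lim(x→∞) x^(1/ln(4x))
  Then ln(L) = lim(x→∞) [exponent × ln(base)]
  Evaluate using L'Hôpital or standard limits, then exponentiate.
  L = e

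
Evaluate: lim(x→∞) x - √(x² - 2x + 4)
This is an ∞-∞ indeterminate form.

Combine fractions or rationalize to convert ∞-∞ to 0/0 form:
  lim(x→∞) x - √(x² - 2x + 4) = 1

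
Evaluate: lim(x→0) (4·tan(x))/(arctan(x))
This is a 0/0 indeterminate form.

Apply L'Hôpital's rule: differentiate numerator and denominator separately.
  f(x) = 4·tan(x)   ⇒   f'(x) = 4·tan(x)^2 + 4
  g(x) = atan(x)   ⇒   g'(x) = 1/(x^2 + 1)
  lim(x→0) f'(x)/g'(x) = lim(x→0) (4·tan(x)^2 + 4)/(1/(x^2 + 1))
  = 4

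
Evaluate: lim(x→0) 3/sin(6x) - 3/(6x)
This is an ∞-∞ indeterminate form.

Combine fractions or rationalize to convert ∞-∞ to 0/0 form:
  lim(x→0) 3/sin(6x) - 3/(6x) = 0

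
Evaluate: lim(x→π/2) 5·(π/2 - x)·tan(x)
This is a 0·∞ indeterminate form.

Rewrite 0·∞ as a quotient (0/0 or ∞/∞ form), then apply L'Hôpital's rule:
  lim(x→π/2) 5·(π/2 - x)·tan(x) = 5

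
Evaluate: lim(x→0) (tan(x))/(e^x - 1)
This is a 0/0 indeterminate form.

Apply L'Hôpital's rule: differentiate numerator and denominator separately.
  f(x) = tan(x)   ⇒   f'(x) = tan(x)^2 + 1
  g(x) = e^(x) - 1   ⇒   g'(x) = e^(x)
  lim(x→0) f'(x)/g'(x) = lim(x→0) (tan(x)^2 + 1)/(e^(x))
  = 1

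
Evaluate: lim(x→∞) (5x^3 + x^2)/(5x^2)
This is an ∞/∞ indeterminate form.

Apply L'Hôpital's rule: differentiate numerator and denominator separately.
  f(x) = 5·x^3 + x^2   ⇒   f'(x) = 15·x^2 + 2·x
  g(x) = 5·x^2   ⇒   g'(x) = 10·x
  lim(x→∞) f'(x)/g'(x) = lim(x→∞) (15·x^2 + 2·x)/(10·x)
  = ∞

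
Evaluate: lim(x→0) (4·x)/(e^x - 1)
This is a 0/0 indeterminate form.

Apply L'Hôpital's rule: differentiate numerator and denominator separately.
  f(x) = 4·x   ⇒   f'(x) = 4
  g(x) = e^(x) - 1   ⇒   g'(x) = e^(x)
  lim(x→0) f'(x)/g'(x) = lim(x→0) (4)/(e^(x))
  = 4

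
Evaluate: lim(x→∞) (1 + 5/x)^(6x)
This is an exponential indeterminate form.

For exponential indeterminate forms, take the natural log:
  Let L = lim(x→∞) (1 + 5/x)^(6x)
  Then ln(L) = lim(x→∞) [exponent × ln(base)]
  Evaluate using L'Hôpital or standard limits, then exponentiate.
  L = e^(30)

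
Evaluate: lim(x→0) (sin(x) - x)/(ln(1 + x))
This is a 0/0 indeterminate form.

Apply L'Hôpital's rule: differentiate numerator and denominator separately.
  f(x) = -x + sin(x)   ⇒   f'(x) = cos(x) - 1
  g(x) = ln(x + 1)   ⇒   g'(x) = 1/(x + 1)
  lim(x→0) f'(x)/g'(x) = lim(x→0) (cos(x) - 1)/(1/(x + 1))
  = 0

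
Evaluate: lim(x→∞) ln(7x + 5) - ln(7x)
This is an ∞-∞ indeterminate form.

Combine fractions or rationalize to convert ∞-∞ to 0/0 form:
  lim(x→∞) ln(7x + 5) - ln(7x) = 0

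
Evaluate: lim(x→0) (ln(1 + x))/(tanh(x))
This is a 0/0 indeterminate form.

Apply L'Hôpital's rule: differentiate numerator and denominator separately.
  f(x) = ln(x + 1)   ⇒   f'(x) = 1/(x + 1)
  g(x) = tanh(x)   ⇒   g'(x) = 1 - tanh(x)^2
  lim(x→0) f'(x)/g'(x) = lim(x→0) (1/(x + 1))/(1 - tanh(x)^2)
  = 1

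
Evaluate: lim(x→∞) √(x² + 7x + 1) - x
This is an ∞-∞ indeterminate form.

Combine fractions or rationalize to convert ∞-∞ to 0/0 form:
  lim(x→∞) √(x² + 7x + 1) - x = 7/2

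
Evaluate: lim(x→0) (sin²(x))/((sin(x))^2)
This is a 0/0 indeterminate form.

Apply L'Hôpital's rule: differentiate numerator and denominator separately.
  f(x) = sin(x)^2   ⇒   f'(x) = 2·sin(x)·cos(x)
  g(x) = sin(x)^2   ⇒   g'(x) = 2·sin(x)·cos(x)
  lim(x→0) f'(x)/g'(x) = lim(x→0) (2·sin(x)·cos(x))/(2·sin(x)·cos(x))
  = 1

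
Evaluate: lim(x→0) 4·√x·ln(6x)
This is a 0·∞ indeterminate form.

Rewrite 0·∞ as a quotient (0/0 or ∞/∞ form), then apply L'Hôpital's rule:
  lim(x→0) 4·√x·ln(6x) = 0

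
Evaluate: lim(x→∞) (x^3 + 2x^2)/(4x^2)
This is an ∞/∞ indeterminate form.

Apply L'Hôpital's rule: differentiate numerator and denominator separately.
  f(x) = x^3 + 2·x^2   ⇒   f'(x) = 3·x^2 + 4·x
  g(x) = 4·x^2   ⇒   g'(x) = 8·x
  lim(x→∞) f'(x)/g'(x) = lim(x→∞) (3·x^2 + 4·x)/(8·x)
  = ∞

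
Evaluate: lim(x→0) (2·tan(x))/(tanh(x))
This is a 0/0 indeterminate form.

Apply L'Hôpital's rule: differentiate numerator and denominator separately.
  f(x) = 2·tan(x)   ⇒   f'(x) = 2·tan(x)^2 + 2
  g(x) = tanh(x)   ⇒   g'(x) = 1 - tanh(x)^2
  lim(x→0) f'(x)/g'(x) = lim(x→0) (2·tan(x)^2 + 2)/(1 - tanh(x)^2)
  = 2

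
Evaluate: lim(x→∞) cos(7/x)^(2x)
This is an exponential indeterminate form.

For exponential indeterminate forms, take the natural log:
  Let L = lim(x→∞) cos(7/x)^(2x)
  Then ln(L) = lim(x→∞) [exponent × ln(base)]
  Evaluate using L'Hôpital or standard limits, then exponentiate.
  L = 1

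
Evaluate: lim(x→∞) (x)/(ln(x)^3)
This is an ∞/∞ indeterminate form.

Apply L'Hôpital's rule: differentiate numerator and denominator separately.
  f(x) = x   ⇒   f'(x) = 1
  g(x) = ln(x)^3   ⇒   g'(x) = 3·ln(x)^2/x
  lim(x→∞) f'(x)/g'(x) = lim(x→∞) (1)/(3·ln(x)^2/x)
  = ∞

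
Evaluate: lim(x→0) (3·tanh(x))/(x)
This is a 0/0 indeterminate form.

Apply L'Hôpital's rule: differentiate numerator and denominator separately.
  f(x) = 3·tanh(x)   ⇒   f'(x) = 3 - 3·tanh(x)^2
  g(x) = x   ⇒   g'(x) = 1
  lim(x→0) f'(x)/g'(x) = lim(x→0) (3 - 3·tanh(x)^2)/(1)
  = 3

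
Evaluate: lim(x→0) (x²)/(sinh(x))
This is a 0/0 indeterminate form.

Apply L'Hôpital's rule: differentiate numerator and denominator separately.
  f(x) = x^2   ⇒   f'(x) = 2·x
  g(x) = sinh(x)   ⇒   g'(x) = cosh(x)
  lim(x→0) f'(x)/g'(x) = lim(x→0) (2·x)/(cosh(x))
  = 0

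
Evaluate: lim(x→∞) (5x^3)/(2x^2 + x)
This is an ∞/∞ indeterminate form.

Apply L'Hôpital's rule: differentiate numerator and denominator separately.
  f(x) = 5·x^3   ⇒   f'(x) = 15·x^2
  g(x) = 2·x^2 + x   ⇒   g'(x) = 4·x + 1
  lim(x→∞) f'(x)/g'(x) = lim(x→∞) (15·x^2)/(4·x + 1)
  = ∞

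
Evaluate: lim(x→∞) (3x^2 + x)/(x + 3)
This is an ∞/∞ indeterminate form.

Apply L'Hôpital's rule: differentiate numerator and denominator separately.
  f(x) = 3·x^2 + x   ⇒   f'(x) = 6·x + 1
  g(x) = x + 3   ⇒   g'(x) = 1
  lim(x→∞) f'(x)/g'(x) = lim(x→∞) (6·x + 1)/(1)
  = ∞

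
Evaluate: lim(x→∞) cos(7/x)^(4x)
This is an exponential indeterminate form.

For exponential indeterminate forms, take the natural log:
  Let L = lim(x→∞) cos(7/x)^(4x)
  Then ln(L) = lim(x→∞) [exponent × ln(base)]
  Evaluate using L'Hôpital or standard limits, then exponentiate.
  L = 1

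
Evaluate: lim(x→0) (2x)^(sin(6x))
This is an exponential indeterminate form.

For exponential indeterminate forms, take the natural log:
  Let L = lim(x→0) (2x)^(sin(6x))
  Then ln(L) = lim(x→0) [exponent × ln(base)]
  Evaluate using L'Hôpital or standard limits, then exponentiate.
  L = 1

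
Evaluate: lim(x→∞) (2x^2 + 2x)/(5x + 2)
This is an ∞/∞ indeterminate form.

Apply L'Hôpital's rule: differentiate numerator and denominator separately.
  f(x) = 2·x^2 + 2·x   ⇒   f'(x) = 4·x + 2
  g(x) = 5·x + 2   ⇒   g'(x) = 5
  lim(x→∞) f'(x)/g'(x) = lim(x→∞) (4·x + 2)/(5)
  = ∞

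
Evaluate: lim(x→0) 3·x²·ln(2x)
This is a 0·∞ indeterminate form.

Rewrite 0·∞ as a quotient (0/0 or ∞/∞ form), then apply L'Hôpital's rule:
  lim(x→0) 3·x²·ln(2x) = 0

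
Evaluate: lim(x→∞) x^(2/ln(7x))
This is an exponential indeterminate form.

For exponential indeterminate forms, take the natural log:
  Let L = lim(x→∞) x^(2/ln(7x))
  Then ln(L) = lim(x→∞) [exponent × ln(base)]
  Evaluate using L'Hôpital or standard limits, then exponentiate.
  L = e²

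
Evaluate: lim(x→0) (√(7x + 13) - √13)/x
This is a standard limit.

Factor or rationalize the expression:
  lim(x→0) (√(7x + 13) - √13)/x = 7·sqrt(13)/26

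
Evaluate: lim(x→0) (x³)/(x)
This is a 0/0 indeterminate form.

Apply L'Hôpital's rule: differentiate numerator and denominator separately.
  f(x) = x^3   ⇒   f'(x) = 3·x^2
  g(x) = x   ⇒   g'(x) = 1
  lim(x→0) f'(x)/g'(x) = lim(x→0) (3·x^2)/(1)
  = 0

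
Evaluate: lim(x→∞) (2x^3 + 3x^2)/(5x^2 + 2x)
This is an ∞/∞ indeterminate form.

Apply L'Hôpital's rule: differentiate numerator and denominator separately.
  f(x) = 2·x^3 + 3·x^2   ⇒   f'(x) = 6·x^2 + 6·x
  g(x) = 5·x^2 + 2·x   ⇒   g'(x) = 10·x + 2
  lim(x→∞) f'(x)/g'(x) = lim(x→∞) (6·x^2 + 6·x)/(10·x + 2)
  = ∞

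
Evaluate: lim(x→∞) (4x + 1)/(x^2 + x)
This is an ∞/∞ indeterminate form.

Apply L'Hôpital's rule: differentiate numerator and denominator separately.
  f(x) = 4·x + 1   ⇒   f'(x) = 4
  g(x) = x^2 + x   ⇒   g'(x) = 2·x + 1
  lim(x→∞) f'(x)/g'(x) = lim(x→∞) (4)/(2·x + 1)
  = 0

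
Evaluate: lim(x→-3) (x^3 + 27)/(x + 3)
This is a standard limit.

Factor or rationalize the expression:
  lim(x→-3) (x^3 + 27)/(x + 3) = 27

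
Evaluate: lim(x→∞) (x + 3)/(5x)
This is an ∞/∞ indeterminate form.

Apply L'Hôpital's rule: differentiate numerator and denominator separately.
  f(x) = x + 3   ⇒   f'(x) = 1
  g(x) = 5·x   ⇒   g'(x) = 5
  lim(x→∞) f'(x)/g'(x) = lim(x→∞) (1)/(5)
  = 1/5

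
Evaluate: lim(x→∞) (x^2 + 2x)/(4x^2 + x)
This is an ∞/∞ indeterminate form.

Apply L'Hôpital's rule: differentiate numerator and denominator separately.
  f(x) = x^2 + 2·x   ⇒   f'(x) = 2·x + 2
  g(x) = 4·x^2 + x   ⇒   g'(x) = 8·x + 1
  lim(x→∞) f'(x)/g'(x) = lim(x→∞) (2·x + 2)/(8·x + 1)
  = 1/4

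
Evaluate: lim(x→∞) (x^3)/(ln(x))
This is an ∞/∞ indeterminate form.

Apply L'Hôpital's rule: differentiate numerator and denominator separately.
  f(x) = x^3   ⇒   f'(x) = 3·x^2
  g(x) = ln(x)   ⇒   g'(x) = 1/x
  lim(x→∞) f'(x)/g'(x) = lim(x→∞) (3·x^2)/(1/x)
  = ∞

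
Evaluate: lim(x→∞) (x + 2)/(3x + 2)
This is an ∞/∞ indeterminate form.

Apply L'Hôpital's rule: differentiate numerator and denominator separately.
  f(x) = x + 2   ⇒   f'(x) = 1
  g(x) = 3·x + 2   ⇒   g'(x) = 3
  lim(x→∞) f'(x)/g'(x) = lim(x→∞) (1)/(3)
  = 1/3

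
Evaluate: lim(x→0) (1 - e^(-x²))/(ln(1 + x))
This is a 0/0 indeterminate form.

Apply L'Hôpital's rule: differentiate numerator and denominator separately.
  f(x) = 1 - e^(-x^2)   ⇒   f'(x) = 2·x·e^(-x^2)
  g(x) = ln(x + 1)   ⇒   g'(x) = 1/(x + 1)
  lim(x→0) f'(x)/g'(x) = lim(x→0) (2·x·e^(-x^2))/(1/(x + 1))
  = 0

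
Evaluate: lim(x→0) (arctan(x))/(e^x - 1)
This is a 0/0 indeterminate form.

Apply L'Hôpital's rule: differentiate numerator and denominator separately.
  f(x) = atan(x)   ⇒   f'(x) = 1/(x^2 + 1)
  g(x) = e^(x) - 1   ⇒   g'(x) = e^(x)
  lim(x→0) f'(x)/g'(x) = lim(x→0) (1/(x^2 + 1))/(e^(x))
  = 1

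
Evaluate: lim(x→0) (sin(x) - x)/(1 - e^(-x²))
This is a 0/0 indeterminate form.

Apply L'Hôpital's rule: differentiate numerator and denominator separately.
  f(x) = -x + sin(x)   ⇒   f'(x) = cos(x) - 1
  g(x) = 1 - e^(-x^2)   ⇒   g'(x) = 2·x·e^(-x^2)
  lim(x→0) f'(x)/g'(x) = lim(x→0) (cos(x) - 1)/(2·x·e^(-x^2))
  = 0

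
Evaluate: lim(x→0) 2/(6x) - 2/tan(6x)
This is an ∞-∞ indeterminate form.

Combine fractions or rationalize to convert ∞-∞ to 0/0 form:
  lim(x→0) 2/(6x) - 2/tan(6x) = 0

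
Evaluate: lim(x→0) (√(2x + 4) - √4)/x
This is a standard limit.

Factor or rationalize the expression:
  lim(x→0) (√(2x + 4) - √4)/x = 1/2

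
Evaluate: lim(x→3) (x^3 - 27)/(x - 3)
This is a standard limit.

Factor or rationalize the expression:
  lim(x→3) (x^3 - 27)/(x - 3) = 27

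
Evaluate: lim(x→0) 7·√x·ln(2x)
This is a 0·∞ indeterminate form.

Rewrite 0·∞ as a quotient (0/0 or ∞/∞ form), then apply L'Hôpital's rule:
  lim(x→0) 7·√x·ln(2x) = 0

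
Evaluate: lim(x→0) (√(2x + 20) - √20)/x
This is a standard limit.

Factor or rationalize the expression:
  lim(x→0) (√(2x + 20) - √20)/x = sqrt(5)/10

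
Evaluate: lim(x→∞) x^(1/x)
This is an exponential indeterminate form.

For exponential indeterminate forms, take the natural log:
  Let L = lim(x→∞) x^(1/x)
  Then ln(L) = lim(x→∞) [exponent × ln(base)]
  Evaluate using L'Hôpital or standard limits, then exponentiate.
  L = 1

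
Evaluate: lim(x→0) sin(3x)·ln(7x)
This is a 0·∞ indeterminate form.

Rewrite 0·∞ as a quotient (0/0 or ∞/∞ form), then apply L'Hôpital's rule:
  lim(x→0) sin(3x)·ln(7x) = 0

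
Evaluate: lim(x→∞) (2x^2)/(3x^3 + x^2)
This is an ∞/∞ indeterminate form.

Apply L'Hôpital's rule: differentiate numerator and denominator separately.
  f(x) = 2·x^2   ⇒   f'(x) = 4·x
  g(x) = 3·x^3 + x^2   ⇒   g'(x) = 9·x^2 + 2·x
  lim(x→∞) f'(x)/g'(x) = lim(x→∞) (4·x)/(9·x^2 + 2·x)
  = 0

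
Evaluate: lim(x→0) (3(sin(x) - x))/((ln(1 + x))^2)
This is a 0/0 indeterminate form.

Apply L'Hôpital's rule: differentiate numerator and denominator separately.
  f(x) = -3·x + 3·sin(x)   ⇒   f'(x) = 3·cos(x) - 3
  g(x) = ln(x + 1)^2   ⇒   g'(x) = 2·ln(x + 1)/(x + 1)
  lim(x→0) f'(x)/g'(x) = lim(x→0) (3·cos(x) - 3)/(2·ln(x + 1)/(x + 1))
  = 0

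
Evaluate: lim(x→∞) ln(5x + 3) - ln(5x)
This is an ∞-∞ indeterminate form.

Combine fractions or rationalize to convert ∞-∞ to 0/0 form:
  lim(x→∞) ln(5x + 3) - ln(5x) = 0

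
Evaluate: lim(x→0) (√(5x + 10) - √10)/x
This is a standard limit.

Factor or rationalize the expression:
  lim(x→0) (√(5x + 10) - √10)/x = sqrt(10)/4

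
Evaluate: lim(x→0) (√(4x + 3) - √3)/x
This is a standard limit.

Factor or rationalize the expression:
  lim(x→0) (√(4x + 3) - √3)/x = 2·sqrt(3)/3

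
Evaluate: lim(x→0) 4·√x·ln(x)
This is a 0·∞ indeterminate form.

Rewrite 0·∞ as a quotient (0/0 or ∞/∞ form), then apply L'Hôpital's rule:
  lim(x→0) 4·√x·ln(x) = 0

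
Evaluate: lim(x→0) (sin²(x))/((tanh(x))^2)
This is a 0/0 indeterminate form.

Apply L'Hôpital's rule: differentiate numerator and denominator separately.
  f(x) = sin(x)^2   ⇒   f'(x) = 2·sin(x)·cos(x)
  g(x) = tanh(x)^2   ⇒   g'(x) = (2 - 2·tanh(x)^2)·tanh(x)
  lim(x→0) f'(x)/g'(x) = lim(x→0) (2·sin(x)·cos(x))/((2 - 2·tanh(x)^2)·tanh(x))
  = 1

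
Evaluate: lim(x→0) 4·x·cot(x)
This is a 0·∞ indeterminate form.

Rewrite 0·∞ as a quotient (0/0 or ∞/∞ form), then apply L'Hôpital's rule:
  lim(x→0) 4·x·cot(x) = 4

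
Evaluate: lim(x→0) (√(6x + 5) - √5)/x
This is a standard limit.

Factor or rationalize the expression:
  lim(x→0) (√(6x + 5) - √5)/x = 3·sqrt(5)/5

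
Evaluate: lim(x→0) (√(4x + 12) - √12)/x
This is a standard limit.

Factor or rationalize the expression:
  lim(x→0) (√(4x + 12) - √12)/x = sqrt(3)/3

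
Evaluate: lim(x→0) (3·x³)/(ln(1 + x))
This is a 0/0 indeterminate form.

Apply L'Hôpital's rule: differentiate numerator and denominator separately.
  f(x) = 3·x^3   ⇒   f'(x) = 9·x^2
  g(x) = ln(x + 1)   ⇒   g'(x) = 1/(x + 1)
  lim(x→0) f'(x)/g'(x) = lim(x→0) (9·x^2)/(1/(x + 1))
  = 0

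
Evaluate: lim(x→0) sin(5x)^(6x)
This is an exponential indeterminate form.

For exponential indeterminate forms, take the natural log:
  Let L = lim(x→0) sin(5x)^(6x)
  Then ln(L) = lim(x→0) [exponent × ln(base)]
  Evaluate using L'Hôpital or standard limits, then exponentiate.
  L = 1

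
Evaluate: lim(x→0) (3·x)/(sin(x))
This is a 0/0 indeterminate form.

Apply L'Hôpital's rule: differentiate numerator and denominator separately.
  f(x) = 3·x   ⇒   f'(x) = 3
  g(x) = sin(x)   ⇒   g'(x) = cos(x)
  lim(x→0) f'(x)/g'(x) = lim(x→0) (3)/(cos(x))
  = 3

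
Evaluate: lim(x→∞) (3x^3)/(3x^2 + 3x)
This is an ∞/∞ indeterminate form.

Apply L'Hôpital's rule: differentiate numerator and denominator separately.
  f(x) = 3·x^3   ⇒   f'(x) = 9·x^2
  g(x) = 3·x^2 + 3·x   ⇒   g'(x) = 6·x + 3
  lim(x→∞) f'(x)/g'(x) = lim(x→∞) (9·x^2)/(6·x + 3)
  = ∞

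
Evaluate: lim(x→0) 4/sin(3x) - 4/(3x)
This is an ∞-∞ indeterminate form.

Combine fractions or rationalize to convert ∞-∞ to 0/0 form:
  lim(x→0) 4/sin(3x) - 4/(3x) = 0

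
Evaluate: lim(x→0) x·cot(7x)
This is a 0·∞ indeterminate form.

Rewrite 0·∞ as a quotient (0/0 or ∞/∞ form), then apply L'Hôpital's rule:
  lim(x→0) x·cot(7x) = 1/7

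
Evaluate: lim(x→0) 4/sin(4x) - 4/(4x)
This is an ∞-∞ indeterminate form.

Combine fractions or rationalize to convert ∞-∞ to 0/0 form:
  lim(x→0) 4/sin(4x) - 4/(4x) = 0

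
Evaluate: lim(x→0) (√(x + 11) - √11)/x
This is a standard limit.

Factor or rationalize the expression:
  lim(x→0) (√(x + 11) - √11)/x = sqrt(11)/22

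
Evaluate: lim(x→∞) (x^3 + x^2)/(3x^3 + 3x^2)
This is an ∞/∞ indeterminate form.

Apply L'Hôpital's rule: differentiate numerator and denominator separately.
  f(x) = x^3 + x^2   ⇒   f'(x) = 3·x^2 + 2·x
  g(x) = 3·x^3 + 3·x^2   ⇒   g'(x) = 9·x^2 + 6·x
  lim(x→∞) f'(x)/g'(x) = lim(x→∞) (3·x^2 + 2·x)/(9·x^2 + 6·x)
  = 1/3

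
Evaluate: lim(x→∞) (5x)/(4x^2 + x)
This is an ∞/∞ indeterminate form.

Apply L'Hôpital's rule: differentiate numerator and denominator separately.
  f(x) = 5·x   ⇒   f'(x) = 5
  g(x) = 4·x^2 + x   ⇒   g'(x) = 8·x + 1
  lim(x→∞) f'(x)/g'(x) = lim(x→∞) (5)/(8·x + 1)
  = 0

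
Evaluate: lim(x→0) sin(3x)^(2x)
This is an exponential indeterminate form.

For exponential indeterminate forms, take the natural log:
  Let L = lim(x→0) sin(3x)^(2x)
  Then ln(L) = lim(x→0) [exponent × ln(base)]
  Evaluate using L'Hôpital or standard limits, then exponentiate.
  L = 1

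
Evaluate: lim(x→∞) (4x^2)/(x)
This is an ∞/∞ indeterminate form.

Apply L'Hôpital's rule: differentiate numerator and denominator separately.
  f(x) = 4·x^2   ⇒   f'(x) = 8·x
  g(x) = x   ⇒   g'(x) = 1
  lim(x→∞) f'(x)/g'(x) = lim(x→∞) (8·x)/(1)
  = ∞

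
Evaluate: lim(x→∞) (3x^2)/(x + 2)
This is an ∞/∞ indeterminate form.

Apply L'Hôpital's rule: differentiate numerator and denominator separately.
  f(x) = 3·x^2   ⇒   f'(x) = 6·x
  g(x) = x + 2   ⇒   g'(x) = 1
  lim(x→∞) f'(x)/g'(x) = lim(x→∞) (6·x)/(1)
  = ∞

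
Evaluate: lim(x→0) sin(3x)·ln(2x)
This is a 0·∞ indeterminate form.

Rewrite 0·∞ as a quotient (0/0 or ∞/∞ form), then apply L'Hôpital's rule:
  lim(x→0) sin(3x)·ln(2x) = 0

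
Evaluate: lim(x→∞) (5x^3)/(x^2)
This is an ∞/∞ indeterminate form.

Apply L'Hôpital's rule: differentiate numerator and denominator separately.
  f(x) = 5·x^3   ⇒   f'(x) = 15·x^2
  g(x) = x^2   ⇒   g'(x) = 2·x
  lim(x→∞) f'(x)/g'(x) = lim(x→∞) (15·x^2)/(2·x)
  = ∞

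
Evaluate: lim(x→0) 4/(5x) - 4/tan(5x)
This is an ∞-∞ indeterminate form.

Combine fractions or rationalize to convert ∞-∞ to 0/0 form:
  lim(x→0) 4/(5x) - 4/tan(5x) = 0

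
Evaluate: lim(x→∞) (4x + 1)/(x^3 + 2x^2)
This is an ∞/∞ indeterminate form.

Apply L'Hôpital's rule: differentiate numerator and denominator separately.
  f(x) = 4·x + 1   ⇒   f'(x) = 4
  g(x) = x^3 + 2·x^2   ⇒   g'(x) = 3·x^2 + 4·x
  lim(x→∞) f'(x)/g'(x) = lim(x→∞) (4)/(3·x^2 + 4·x)
  = 0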